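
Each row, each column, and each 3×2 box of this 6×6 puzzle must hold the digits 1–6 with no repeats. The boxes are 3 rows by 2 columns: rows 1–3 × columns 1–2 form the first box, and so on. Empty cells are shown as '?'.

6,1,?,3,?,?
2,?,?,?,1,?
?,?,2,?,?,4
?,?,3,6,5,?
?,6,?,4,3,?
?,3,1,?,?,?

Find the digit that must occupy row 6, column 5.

row 1, column 5 = 2 (sole candidate).
row 1, column 6 = 5 (sole candidate).
row 2, column 4 = 5 (sole candidate).
row 3, column 2 = 5 (sole candidate).
row 3, column 4 = 1 (sole candidate).
row 3, column 5 = 6 (sole candidate).
row 5, column 3 = 5 (sole candidate).
row 6, column 4 = 2 (sole candidate).
row 6, column 5 = 4: row 6 has {1,2,3}; col 5 has {1,2,3,5,6}; box has {3,5} → only 4 remains.

4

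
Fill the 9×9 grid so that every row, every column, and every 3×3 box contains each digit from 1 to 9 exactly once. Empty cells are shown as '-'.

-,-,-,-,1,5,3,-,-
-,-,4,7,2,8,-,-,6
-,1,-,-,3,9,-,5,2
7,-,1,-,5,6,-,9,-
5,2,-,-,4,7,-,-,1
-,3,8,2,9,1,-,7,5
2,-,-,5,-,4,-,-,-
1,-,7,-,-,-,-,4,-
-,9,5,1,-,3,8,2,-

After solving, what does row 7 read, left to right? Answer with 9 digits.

r1c8 = 8 (sole candidate).
r2c2 = 5 (sole candidate).
r2c8 = 1 (sole candidate).
r3c3 = 6 (sole candidate).
r3c4 = 4 (sole candidate).
r3c7 = 7 (sole candidate).
r4c2 = 4 (sole candidate).
r4c7 = 2 (sole candidate).
r5c3 = 9 (sole candidate).
r5c7 = 6 (sole candidate).
r5c8 = 3 (sole candidate).
r6c1 = 6 (sole candidate).
r6c7 = 4 (sole candidate).
r7c3 = 3: row 7 has {2,4,5}; col 3 has {1,4,5,6,7,8,9}; box has {1,2,5,7,9} → only 3 remains.
r7c8 = 6: row 7 has {2,3,4,5}; col 8 has {1,2,3,4,5,7,8,9}; box has {2,4,8} → only 6 remains.
r8c6 = 2 (sole candidate).
r9c1 = 4 (sole candidate).
r9c9 = 7 (sole candidate).
r1c1 = 9 (sole candidate).
r1c2 = 7 (sole candidate).
r1c3 = 2 (sole candidate).
r1c4 = 6 (sole candidate).
r1c9 = 4 (sole candidate).
r2c1 = 3 (sole candidate).
r2c7 = 9 (sole candidate).
r3c1 = 8 (sole candidate).
r4c9 = 8 (sole candidate).
r5c4 = 8 (sole candidate).
r7c2 = 8: row 7 has {2,3,4,5,6}; col 2 has {1,2,3,4,5,7,9}; box has {1,2,3,4,5,7,9} → only 8 remains.
r7c5 = 7: row 7 has {2,3,4,5,6,8}; col 5 has {1,2,3,4,5,9}; box has {1,2,3,4,5} → only 7 remains.
r7c7 = 1: row 7 has {2,3,4,5,6,7,8}; col 7 has {2,3,4,6,7,8,9}; box has {2,4,6,7,8} → only 1 remains.
r7c9 = 9: row 7 has {1,2,3,4,5,6,7,8}; col 9 has {1,2,4,5,6,7,8}; box has {1,2,4,6,7,8} → only 9 remains.

283574169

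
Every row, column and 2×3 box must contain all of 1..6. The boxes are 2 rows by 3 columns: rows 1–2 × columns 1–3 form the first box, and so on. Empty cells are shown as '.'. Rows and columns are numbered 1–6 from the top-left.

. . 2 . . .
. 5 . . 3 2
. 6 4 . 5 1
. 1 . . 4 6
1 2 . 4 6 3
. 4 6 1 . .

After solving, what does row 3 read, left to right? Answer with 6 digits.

264351

r1c2 = 3: row 1 has {2}; col 2 has {1,2,4,5,6}; box has {2,5} → only 3 remains.
r1c5 = 1: row 1 has {2,3}; col 5 has {3,4,5,6}; box has {2,3} → only 1 remains.
r2c3 = 1: row 2 has {2,3,5}; col 3 has {2,4,6}; box has {2,3,5} → only 1 remains.
r2c4 = 6: row 2 has {1,2,3,5}; col 4 has {1,4}; box has {1,2,3} → only 6 remains.
r5c3 = 5: row 5 has {1,2,3,4,6}; col 3 has {1,2,4,6}; box has {1,2,4,6} → only 5 remains.
r6c1 = 3: row 6 has {1,4,6}; col 1 has {1}; box has {1,2,4,5,6} → only 3 remains.
r6c5 = 2: row 6 has {1,3,4,6}; col 5 has {1,3,4,5,6}; box has {1,3,4,6} → only 2 remains.
r6c6 = 5: row 6 has {1,2,3,4,6}; col 6 has {1,2,3,6}; box has {1,2,3,4,6} → only 5 remains.
r1c4 = 5: row 1 has {1,2,3}; col 4 has {1,4,6}; box has {1,2,3,6} → only 5 remains.
r1c6 = 4: row 1 has {1,2,3,5}; col 6 has {1,2,3,5,6}; box has {1,2,3,5,6} → only 4 remains.
r2c1 = 4: row 2 has {1,2,3,5,6}; col 1 has {1,3}; box has {1,2,3,5} → only 4 remains.
r3c1 = 2: row 3 has {1,4,5,6}; col 1 has {1,3,4}; box has {1,4,6} → only 2 remains.
r3c4 = 3: row 3 has {1,2,4,5,6}; col 4 has {1,4,5,6}; box has {1,4,5,6} → only 3 remains.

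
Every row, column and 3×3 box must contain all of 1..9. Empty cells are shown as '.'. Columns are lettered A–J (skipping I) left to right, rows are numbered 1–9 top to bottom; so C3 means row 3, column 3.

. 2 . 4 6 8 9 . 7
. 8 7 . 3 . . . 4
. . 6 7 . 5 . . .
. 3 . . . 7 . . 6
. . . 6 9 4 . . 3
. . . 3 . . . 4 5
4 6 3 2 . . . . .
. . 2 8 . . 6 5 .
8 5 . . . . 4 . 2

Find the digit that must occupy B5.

7

H2 = 6: in row 2, 6 can only go here (every other open cell in that row sees a 6).
B3 = 4: in row 3, 4 can only go here (every other open cell in that row sees a 4).
A3 = 9: in row 3, 9 can only go here (every other open cell in that row sees a 9).
C4 = 4: in row 4, 4 can only go here (every other open cell in that row sees a 4).
H4 = 9: in row 4, 9 can only go here (every other open cell in that row sees a 9).
A6 = 6: in row 6, 6 can only go here (every other open cell in that row sees a 6).
E7 = 5: in row 7, 5 can only go here (every other open cell in that row sees a 5).
F8 = 3: in row 8, 3 can only go here (every other open cell in that row sees a 3).
E8 = 4: in row 8, 4 can only go here (every other open cell in that row sees a 4).
H9 = 3: in row 9, 3 can only go here (every other open cell in that row sees a 3).
F9 = 6: in row 9, 6 can only go here (every other open cell in that row sees a 6).
H1 = 1: row 1 has {2,4,6,7,8,9}; col 8 has {3,4,5,6,9}; box has {4,6,7,9} → only 1 remains.
J3 = 8: row 3 has {4,5,6,7,9}; col 9 has {2,3,4,5,6,7}; box has {1,4,6,7,9} → only 8 remains.
C1 = 5: row 1 has {1,2,4,6,7,8,9}; col 3 has {2,3,4,6,7}; box has {2,4,6,7,8,9} → only 5 remains.
A2 = 1: row 2 has {3,4,6,7,8}; col 1 has {4,6,8,9}; box has {2,4,5,6,7,8,9} → only 1 remains.
D2 = 9: row 2 has {1,3,4,6,7,8}; col 4 has {2,3,4,6,7,8}; box has {3,4,5,6,7,8} → only 9 remains.
F2 = 2: row 2 has {1,3,4,6,7,8,9}; col 6 has {3,4,5,6,7,8}; box has {3,4,5,6,7,8,9} → only 2 remains.
G2 = 5: row 2 has {1,2,3,4,6,7,8,9}; col 7 has {4,6,9}; box has {1,4,6,7,8,9} → only 5 remains.
E3 = 1: row 3 has {4,5,6,7,8,9}; col 5 has {3,4,5,6,9}; box has {2,3,4,5,6,7,8,9} → only 1 remains.
H3 = 2: row 3 has {1,4,5,6,7,8,9}; col 8 has {1,3,4,5,6,9}; box has {1,4,5,6,7,8,9} → only 2 remains.
F6 = 1: row 6 has {3,4,5,6}; col 6 has {2,3,4,5,6,7,8}; box has {3,4,6,7,9} → only 1 remains.
F7 = 9: row 7 has {2,3,4,5,6}; col 6 has {1,2,3,4,5,6,7,8}; box has {2,3,4,5,6,8} → only 9 remains.
J7 = 1: row 7 has {2,3,4,5,6,9}; col 9 has {2,3,4,5,6,7,8}; box has {2,3,4,5,6} → only 1 remains.
A8 = 7: row 8 has {2,3,4,5,6,8}; col 1 has {1,4,6,8,9}; box has {2,3,4,5,6,8} → only 7 remains.
J8 = 9: row 8 has {2,3,4,5,6,7,8}; col 9 has {1,2,3,4,5,6,7,8}; box has {1,2,3,4,5,6} → only 9 remains.
D9 = 1: row 9 has {2,3,4,5,6,8}; col 4 has {2,3,4,6,7,8,9}; box has {2,3,4,5,6,8,9} → only 1 remains.
E9 = 7: row 9 has {1,2,3,4,5,6,8}; col 5 has {1,3,4,5,6,9}; box has {1,2,3,4,5,6,8,9} → only 7 remains.
A1 = 3: row 1 has {1,2,4,5,6,7,8,9}; col 1 has {1,4,6,7,8,9}; box has {1,2,4,5,6,7,8,9} → only 3 remains.
G3 = 3: row 3 has {1,2,4,5,6,7,8,9}; col 7 has {4,5,6,9}; box has {1,2,4,5,6,7,8,9} → only 3 remains.
D4 = 5: row 4 has {3,4,6,7,9}; col 4 has {1,2,3,4,6,7,8,9}; box has {1,3,4,6,7,9} → only 5 remains.
B8 = 1: row 8 has {2,3,4,5,6,7,8,9}; col 2 has {2,3,4,5,6,8}; box has {2,3,4,5,6,7,8} → only 1 remains.
C9 = 9: row 9 has {1,2,3,4,5,6,7,8}; col 3 has {2,3,4,5,6,7}; box has {1,2,3,4,5,6,7,8} → only 9 remains.
A4 = 2: row 4 has {3,4,5,6,7,9}; col 1 has {1,3,4,6,7,8,9}; box has {3,4,6} → only 2 remains.
E4 = 8: row 4 has {2,3,4,5,6,7,9}; col 5 has {1,3,4,5,6,7,9}; box has {1,3,4,5,6,7,9} → only 8 remains.
G4 = 1: row 4 has {2,3,4,5,6,7,8,9}; col 7 has {3,4,5,6,9}; box has {3,4,5,6,9} → only 1 remains.
A5 = 5: row 5 has {3,4,6,9}; col 1 has {1,2,3,4,6,7,8,9}; box has {2,3,4,6} → only 5 remains.
B5 = 7: row 5 has {3,4,5,6,9}; col 2 has {1,2,3,4,5,6,8}; box has {2,3,4,5,6} → only 7 remains.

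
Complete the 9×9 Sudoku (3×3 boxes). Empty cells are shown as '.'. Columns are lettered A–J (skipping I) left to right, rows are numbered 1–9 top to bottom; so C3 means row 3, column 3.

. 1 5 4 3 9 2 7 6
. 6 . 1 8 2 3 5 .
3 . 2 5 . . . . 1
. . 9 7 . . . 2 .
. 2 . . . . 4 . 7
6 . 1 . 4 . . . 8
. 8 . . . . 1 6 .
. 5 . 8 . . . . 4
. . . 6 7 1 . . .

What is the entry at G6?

A1 = 8: row 1 has {1,2,3,4,5,6,7,9}; col 1 has {3,6}; box has {1,2,3,5,6} → only 8 remains.
J2 = 9: row 2 has {1,2,3,5,6,8}; col 9 has {1,4,6,7,8}; box has {1,2,3,5,6,7} → only 9 remains.
E3 = 6: row 3 has {1,2,3,5}; col 5 has {3,4,7,8}; box has {1,2,3,4,5,8,9} → only 6 remains.
F3 = 7: row 3 has {1,2,3,5,6}; col 6 has {1,2,9}; box has {1,2,3,4,5,6,8,9} → only 7 remains.
G3 = 8: row 3 has {1,2,3,5,6,7}; col 7 has {1,2,3,4}; box has {1,2,3,5,6,7,9} → only 8 remains.
H3 = 4: row 3 has {1,2,3,5,6,7,8}; col 8 has {2,5,6,7}; box has {1,2,3,5,6,7,8,9} → only 4 remains.
A5 = 5: row 5 has {2,4,7}; col 1 has {3,6,8}; box has {1,2,6,9} → only 5 remains.
F8 = 3: row 8 has {4,5,8}; col 6 has {1,2,7,9}; box has {1,6,7,8} → only 3 remains.
H8 = 9: row 8 has {3,4,5,8}; col 8 has {2,4,5,6,7}; box has {1,4,6} → only 9 remains.
G9 = 5: row 9 has {1,6,7}; col 7 has {1,2,3,4,8}; box has {1,4,6,9} → only 5 remains.
B3 = 9: row 3 has {1,2,3,4,5,6,7,8}; col 2 has {1,2,5,6,8}; box has {1,2,3,5,6,8} → only 9 remains.
A4 = 4: row 4 has {2,7,9}; col 1 has {3,5,6,8}; box has {1,2,5,6,9} → only 4 remains.
B4 = 3: row 4 has {2,4,7,9}; col 2 has {1,2,5,6,8,9}; box has {1,2,4,5,6,9} → only 3 remains.
G4 = 6: row 4 has {2,3,4,7,9}; col 7 has {1,2,3,4,5,8}; box has {2,4,7,8} → only 6 remains.
J4 = 5: row 4 has {2,3,4,6,7,9}; col 9 has {1,4,6,7,8,9}; box has {2,4,6,7,8} → only 5 remains.
C5 = 8: row 5 has {2,4,5,7}; col 3 has {1,2,5,9}; box has {1,2,3,4,5,6,9} → only 8 remains.
F5 = 6: row 5 has {2,4,5,7,8}; col 6 has {1,2,3,7,9}; box has {4,7} → only 6 remains.
B6 = 7: row 6 has {1,4,6,8}; col 2 has {1,2,3,5,6,8,9}; box has {1,2,3,4,5,6,8,9} → only 7 remains.
F6 = 5: row 6 has {1,4,6,7,8}; col 6 has {1,2,3,6,7,9}; box has {4,6,7} → only 5 remains.
G6 = 9: row 6 has {1,4,5,6,7,8}; col 7 has {1,2,3,4,5,6,8}; box has {2,4,5,6,7,8} → only 9 remains.

9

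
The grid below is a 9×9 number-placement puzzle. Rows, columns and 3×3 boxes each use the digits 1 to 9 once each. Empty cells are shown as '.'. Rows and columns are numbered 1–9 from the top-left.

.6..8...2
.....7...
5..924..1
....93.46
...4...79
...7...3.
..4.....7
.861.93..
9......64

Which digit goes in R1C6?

5

R3C8 = 8 (sole candidate).
R8C9 = 5 (sole candidate).
R2C9 = 3 (sole candidate).
R6C9 = 8 (sole candidate).
R8C8 = 2 (sole candidate).
R8C1 = 7 (sole candidate).
R8C5 = 4 (sole candidate).
R3C7 = 6 (hidden single in row 3).
R9C5 = 7 (hidden single in row 9).
R7C5 = 3 (hidden single in column 5).
R1C4 = 3 (hidden single in column 4).
R5C1 = 3 (hidden single in column 1).
R6C1 = 6 (hidden single in column 1).
R6C2 = 4 (hidden single in row 6).
R6C3 = 9 (hidden single in row 6).
R2C2 = 9 (hidden single in column 2).
R2C8 = 5 (sole candidate).
R1C8 = 9 (sole candidate).
R2C4 = 6 (sole candidate).
R2C5 = 1 (sole candidate).
R2C7 = 4 (sole candidate).
R6C5 = 5 (sole candidate).
R7C8 = 1 (sole candidate).
R9C7 = 8 (sole candidate).
R1C6 = 5: row 1 has {2,3,6,8,9}; col 6 has {3,4,7,9}; box has {1,2,3,4,6,7,8,9} → only 5 remains.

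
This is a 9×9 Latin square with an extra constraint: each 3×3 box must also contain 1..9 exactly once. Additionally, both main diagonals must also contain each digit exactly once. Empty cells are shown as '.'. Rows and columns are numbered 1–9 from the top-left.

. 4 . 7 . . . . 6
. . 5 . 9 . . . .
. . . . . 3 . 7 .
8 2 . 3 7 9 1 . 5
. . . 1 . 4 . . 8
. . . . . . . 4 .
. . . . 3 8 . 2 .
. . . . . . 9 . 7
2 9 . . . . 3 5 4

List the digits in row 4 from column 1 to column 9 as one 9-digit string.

r4c8 = 6: row 4 has {1,2,3,5,7,8,9}; col 8 has {2,4,5,7}; box has {1,4,5,8} → only 6 remains.
r5c5 = 5: row 5 has {1,4,8}; col 5 has {3,7,9}; box has {1,3,4,7,9}; main diagonal has {3,4}; anti-diagonal has {2,6,9} → only 5 remains.
r6c4 = 8: row 6 has {4}; col 4 has {1,3,7}; box has {1,3,4,5,7,9}; anti-diagonal has {2,5,6,9} → only 8 remains.
r7c7 = 6: row 7 has {2,3,8}; col 7 has {1,3,9}; box has {2,3,4,5,7,9}; main diagonal has {3,4,5} → only 6 remains.
r7c9 = 1: row 7 has {2,3,6,8}; col 9 has {4,5,6,7,8}; box has {2,3,4,5,6,7,9} → only 1 remains.
r8c8 = 8: row 8 has {7,9}; col 8 has {2,4,5,6,7}; box has {1,2,3,4,5,6,7,9}; main diagonal has {3,4,5,6} → only 8 remains.
r9c4 = 6: row 9 has {2,3,4,5,9}; col 4 has {1,3,7,8}; box has {3,8} → only 6 remains.
r9c5 = 1: row 9 has {2,3,4,5,6,9}; col 5 has {3,5,7,9}; box has {3,6,8} → only 1 remains.
r9c6 = 7: row 9 has {1,2,3,4,5,6,9}; col 6 has {3,4,8,9}; box has {1,3,6,8} → only 7 remains.
r3c7 = 4: row 3 has {3,7}; col 7 has {1,3,6,9}; box has {6,7}; anti-diagonal has {2,5,6,8,9} → only 4 remains.
r4c3 = 4: row 4 has {1,2,3,5,6,7,8,9}; col 3 has {5}; box has {2,8} → only 4 remains.

824379165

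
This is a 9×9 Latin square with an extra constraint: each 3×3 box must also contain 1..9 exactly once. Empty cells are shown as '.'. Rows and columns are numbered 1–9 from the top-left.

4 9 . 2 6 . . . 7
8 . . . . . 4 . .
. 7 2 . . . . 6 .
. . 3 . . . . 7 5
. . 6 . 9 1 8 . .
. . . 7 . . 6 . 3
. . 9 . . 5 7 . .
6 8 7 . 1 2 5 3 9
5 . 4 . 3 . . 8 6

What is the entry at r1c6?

r8c4 = 4 (sole candidate).
r9c4 = 9 (sole candidate).
r9c6 = 7 (sole candidate).
r7c5 = 8 (sole candidate).
r7c4 = 6 (sole candidate).
r4c4 = 8 (sole candidate).
r6c6 = 4 (sole candidate).
r4c5 = 2 (sole candidate).
r4c6 = 6 (sole candidate).
r6c5 = 5 (sole candidate).
r2c5 = 7 (sole candidate).
r3c5 = 4 (sole candidate).
r5c4 = 3 (sole candidate).
r1c6 = 8: in row 1, 8 can only go here (every other open cell in that row sees an 8).

8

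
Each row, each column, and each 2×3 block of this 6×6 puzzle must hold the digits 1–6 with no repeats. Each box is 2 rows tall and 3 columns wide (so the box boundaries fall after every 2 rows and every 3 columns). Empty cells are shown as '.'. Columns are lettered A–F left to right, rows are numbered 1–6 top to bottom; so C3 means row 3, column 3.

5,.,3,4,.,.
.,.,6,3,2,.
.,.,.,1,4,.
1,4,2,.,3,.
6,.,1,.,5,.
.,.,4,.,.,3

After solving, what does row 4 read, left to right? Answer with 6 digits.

142536

A2 = 4 (sole candidate).
B2 = 1 (sole candidate).
F2 = 5 (sole candidate).
A3 = 3 (sole candidate).
C3 = 5 (sole candidate).
F4 = 6: row 4 has {1,2,3,4}; col 6 has {3,5}; box has {1,3,4} → only 6 remains.
D5 = 2 (sole candidate).
F5 = 4 (sole candidate).
A6 = 2 (sole candidate).
B6 = 5 (sole candidate).
D6 = 6 (sole candidate).
E6 = 1 (sole candidate).
B1 = 2 (sole candidate).
E1 = 6 (sole candidate).
F1 = 1 (sole candidate).
B3 = 6 (sole candidate).
F3 = 2 (sole candidate).
D4 = 5: row 4 has {1,2,3,4,6}; col 4 has {1,2,3,4,6}; box has {1,2,3,4,6} → only 5 remains.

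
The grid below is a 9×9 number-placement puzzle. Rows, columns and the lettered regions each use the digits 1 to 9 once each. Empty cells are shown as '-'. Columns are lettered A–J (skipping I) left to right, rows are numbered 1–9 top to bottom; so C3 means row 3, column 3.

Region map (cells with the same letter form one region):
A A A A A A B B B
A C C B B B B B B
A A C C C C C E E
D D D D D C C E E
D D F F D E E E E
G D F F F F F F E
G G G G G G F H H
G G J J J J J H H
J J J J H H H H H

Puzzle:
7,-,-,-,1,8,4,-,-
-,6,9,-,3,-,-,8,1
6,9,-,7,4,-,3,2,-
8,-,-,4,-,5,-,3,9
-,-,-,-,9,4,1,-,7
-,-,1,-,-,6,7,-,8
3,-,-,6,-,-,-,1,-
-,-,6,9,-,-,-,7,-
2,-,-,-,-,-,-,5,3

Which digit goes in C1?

2

C3 = 8: row 3 has {2,3,4,6,7,9}; col 3 has {1,6,9}; region has {3,4,5,6,7,9} → only 8 remains.
F3 = 1: row 3 has {2,3,4,6,7,8,9}; col 6 has {4,5,6,8}; region has {3,4,5,6,7,8,9} → only 1 remains.
J3 = 5: row 3 has {1,2,3,4,6,7,8,9}; col 9 has {1,3,7,8,9}; region has {1,2,3,4,7,8,9} → only 5 remains.
G4 = 2: row 4 has {3,4,5,8,9}; col 7 has {1,3,4,7}; region has {1,3,4,5,6,7,8,9} → only 2 remains.
A5 = 5: row 5 has {1,4,7,9}; col 1 has {2,3,6,7,8}; region has {4,8,9} → only 5 remains.
H5 = 6: row 5 has {1,4,5,7,9}; col 8 has {1,2,3,5,7,8}; region has {1,2,3,4,5,7,8,9} → only 6 remains.
F8 = 3: row 8 has {6,7,9}; col 6 has {1,4,5,6,8}; region has {2,6,9} → only 3 remains.
F9 = 9: row 9 has {2,3,5}; col 6 has {1,3,4,5,6,8}; region has {1,3,5,7} → only 9 remains.
H1 = 9: row 1 has {1,4,7,8}; col 8 has {1,2,3,5,6,7,8}; region has {1,3,4,8} → only 9 remains.
A2 = 4: row 2 has {1,3,6,8,9}; col 1 has {2,3,5,6,7,8}; region has {1,6,7,8,9} → only 4 remains.
G2 = 5: row 2 has {1,3,4,6,8,9}; col 7 has {1,2,3,4,7}; region has {1,3,4,8,9} → only 5 remains.
C4 = 7: row 4 has {2,3,4,5,8,9}; col 3 has {1,6,8,9}; region has {4,5,8,9} → only 7 remains.
E4 = 6: row 4 has {2,3,4,5,7,8,9}; col 5 has {1,3,4,9}; region has {4,5,7,8,9} → only 6 remains.
A6 = 9: row 6 has {1,6,7,8}; col 1 has {2,3,4,5,6,7,8}; region has {3,6} → only 9 remains.
H6 = 4: row 6 has {1,6,7,8,9}; col 8 has {1,2,3,5,6,7,8,9}; region has {1,6,7} → only 4 remains.
A8 = 1: row 8 has {3,6,7,9}; col 1 has {2,3,4,5,6,7,8,9}; region has {3,6,9} → only 1 remains.
G8 = 8: row 8 has {1,3,6,7,9}; col 7 has {1,2,3,4,5,7}; region has {2,3,6,9} → only 8 remains.
C9 = 4: row 9 has {2,3,5,9}; col 3 has {1,6,7,8,9}; region has {2,3,6,8,9} → only 4 remains.
D9 = 1: row 9 has {2,3,4,5,9}; col 4 has {4,6,7,9}; region has {2,3,4,6,8,9} → only 1 remains.
E9 = 8: row 9 has {1,2,3,4,5,9}; col 5 has {1,3,4,6,9}; region has {1,3,5,7,9} → only 8 remains.
G9 = 6: row 9 has {1,2,3,4,5,8,9}; col 7 has {1,2,3,4,5,7,8}; region has {1,3,5,7,8,9} → only 6 remains.
D2 = 2: row 2 has {1,3,4,5,6,8,9}; col 4 has {1,4,6,7,9}; region has {1,3,4,5,8,9} → only 2 remains.
F2 = 7: row 2 has {1,2,3,4,5,6,8,9}; col 6 has {1,3,4,5,6,8,9}; region has {1,2,3,4,5,8,9} → only 7 remains.
B4 = 1: row 4 has {2,3,4,5,6,7,8,9}; col 2 has {6,9}; region has {4,5,6,7,8,9} → only 1 remains.
F7 = 2: row 7 has {1,3,6}; col 6 has {1,3,4,5,6,7,8,9}; region has {1,3,6,9} → only 2 remains.
G7 = 9: row 7 has {1,2,3,6}; col 7 has {1,2,3,4,5,6,7,8}; region has {1,4,6,7} → only 9 remains.
J7 = 4: row 7 has {1,2,3,6,9}; col 9 has {1,3,5,7,8,9}; region has {1,3,5,6,7,8,9} → only 4 remains.
E8 = 5: row 8 has {1,3,6,7,8,9}; col 5 has {1,3,4,6,8,9}; region has {1,2,3,4,6,8,9} → only 5 remains.
J8 = 2: row 8 has {1,3,5,6,7,8,9}; col 9 has {1,3,4,5,7,8,9}; region has {1,3,4,5,6,7,8,9} → only 2 remains.
B9 = 7: row 9 has {1,2,3,4,5,6,8,9}; col 2 has {1,6,9}; region has {1,2,3,4,5,6,8,9} → only 7 remains.
J1 = 6: row 1 has {1,4,7,8,9}; col 9 has {1,2,3,4,5,7,8,9}; region has {1,2,3,4,5,7,8,9} → only 6 remains.
E6 = 2: row 6 has {1,4,6,7,8,9}; col 5 has {1,3,4,5,6,8,9}; region has {1,4,6,7,9} → only 2 remains.
C7 = 5: row 7 has {1,2,3,4,6,9}; col 3 has {1,4,6,7,8,9}; region has {1,2,3,6,9} → only 5 remains.
E7 = 7: row 7 has {1,2,3,4,5,6,9}; col 5 has {1,2,3,4,5,6,8,9}; region has {1,2,3,5,6,9} → only 7 remains.
B8 = 4: row 8 has {1,2,3,5,6,7,8,9}; col 2 has {1,6,7,9}; region has {1,2,3,5,6,7,9} → only 4 remains.
C5 = 3: row 5 has {1,4,5,6,7,9}; col 3 has {1,4,5,6,7,8,9}; region has {1,2,4,6,7,9} → only 3 remains.
D5 = 8: row 5 has {1,3,4,5,6,7,9}; col 4 has {1,2,4,6,7,9}; region has {1,2,3,4,6,7,9} → only 8 remains.
B6 = 3: row 6 has {1,2,4,6,7,8,9}; col 2 has {1,4,6,7,9}; region has {1,4,5,6,7,8,9} → only 3 remains.
D6 = 5: row 6 has {1,2,3,4,6,7,8,9}; col 4 has {1,2,4,6,7,8,9}; region has {1,2,3,4,6,7,8,9} → only 5 remains.
B7 = 8: row 7 has {1,2,3,4,5,6,7,9}; col 2 has {1,3,4,6,7,9}; region has {1,2,3,4,5,6,7,9} → only 8 remains.
C1 = 2: row 1 has {1,4,6,7,8,9}; col 3 has {1,3,4,5,6,7,8,9}; region has {1,4,6,7,8,9} → only 2 remains.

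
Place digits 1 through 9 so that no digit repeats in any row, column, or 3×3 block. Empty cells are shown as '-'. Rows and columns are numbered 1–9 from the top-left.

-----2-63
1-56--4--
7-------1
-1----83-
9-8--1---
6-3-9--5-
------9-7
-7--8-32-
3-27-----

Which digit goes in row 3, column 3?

row 4, column 9 = 9 (hidden single in row 4).
row 6, column 7 = 1 (hidden single in row 6).
row 6, column 6 = 7 (hidden single in row 6).
row 4, column 3 = 7 (hidden single in row 4).
row 6, column 4 = 8 (hidden single in row 6).
row 4, column 1 = 2 (hidden single in column 1).
row 6, column 2 = 4 (sole candidate).
row 6, column 9 = 2 (sole candidate).
row 2, column 9 = 8 (sole candidate).
row 3, column 8 = 9 (sole candidate).
row 5, column 2 = 5 (sole candidate).
row 2, column 8 = 7 (sole candidate).
row 5, column 8 = 4 (sole candidate).
row 5, column 9 = 6 (sole candidate).
row 1, column 7 = 5 (sole candidate).
row 2, column 5 = 3 (sole candidate).
row 2, column 6 = 9 (sole candidate).
row 3, column 7 = 2 (sole candidate).
row 5, column 5 = 2 (sole candidate).
row 5, column 7 = 7 (sole candidate).
row 9, column 7 = 6 (sole candidate).
row 2, column 2 = 2 (sole candidate).
row 5, column 4 = 3 (sole candidate).
row 1, column 5 = 7 (hidden single in row 1).
row 1, column 4 = 1 (hidden single in row 1).
row 3, column 2 = 3 (hidden single in row 3).
row 3, column 6 = 8 (hidden single in row 3).
row 3, column 3 = 6: in row 3, 6 can only go here (every other open cell in that row sees a 6).

6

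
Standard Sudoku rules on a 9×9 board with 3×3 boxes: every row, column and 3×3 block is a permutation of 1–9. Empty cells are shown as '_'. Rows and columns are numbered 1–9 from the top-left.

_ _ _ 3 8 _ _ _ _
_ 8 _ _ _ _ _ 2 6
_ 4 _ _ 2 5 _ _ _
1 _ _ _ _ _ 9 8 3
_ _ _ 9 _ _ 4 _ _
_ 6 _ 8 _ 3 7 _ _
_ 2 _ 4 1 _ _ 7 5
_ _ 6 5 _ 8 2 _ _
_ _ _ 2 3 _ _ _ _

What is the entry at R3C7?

R5C6 = 1: in box 5, 1 can only go here (every other open cell in that box sees a 1).
R5C9 = 2: row 5 has {1,4,9}; col 9 has {3,5,6}; box has {3,4,7,8,9} → only 2 remains.
R6C9 = 1: row 6 has {3,6,7,8}; col 9 has {2,3,5,6}; box has {2,3,4,7,8,9} → only 1 remains.
R6C8 = 5: row 6 has {1,3,6,7,8}; col 8 has {2,7,8}; box has {1,2,3,4,7,8,9} → only 5 remains.
R5C8 = 6: row 5 has {1,2,4,9}; col 8 has {2,5,7,8}; box has {1,2,3,4,5,7,8,9} → only 6 remains.
R6C5 = 4: row 6 has {1,3,5,6,7,8}; col 5 has {1,2,3,8}; box has {1,3,8,9} → only 4 remains.
R2C6 = 4: in row 2, 4 can only go here (every other open cell in that row sees a 4).
R4C3 = 4: in row 4, 4 can only go here (every other open cell in that row sees a 4).
R4C6 = 2: in row 4, 2 can only go here (every other open cell in that row sees a 2).
R4C5 = 6: in column 5, 6 can only go here (every other open cell in that column sees a 6).
R4C4 = 7: row 4 has {1,2,3,4,6,8,9}; col 4 has {2,3,4,5,8,9}; box has {1,2,3,4,6,8,9} → only 7 remains.
R5C5 = 5: row 5 has {1,2,4,6,9}; col 5 has {1,2,3,4,6,8}; box has {1,2,3,4,6,7,8,9} → only 5 remains.
R2C4 = 1: row 2 has {2,4,6,8}; col 4 has {2,3,4,5,7,8,9}; box has {2,3,4,5,8} → only 1 remains.
R3C4 = 6: row 3 has {2,4,5}; col 4 has {1,2,3,4,5,7,8,9}; box has {1,2,3,4,5,8} → only 6 remains.
R4C2 = 5: row 4 has {1,2,3,4,6,7,8,9}; col 2 has {2,4,6,8}; box has {1,4,6} → only 5 remains.
R1C1 = 6: in row 1, 6 can only go here (every other open cell in that row sees a 6).
R1C3 = 2: in row 1, 2 can only go here (every other open cell in that row sees a 2).
R6C3 = 9: row 6 has {1,3,4,5,6,7,8}; col 3 has {2,4,6}; box has {1,4,5,6} → only 9 remains.
R6C1 = 2: row 6 has {1,3,4,5,6,7,8,9}; col 1 has {1,6}; box has {1,4,5,6,9} → only 2 remains.
R1C7 = 5: in row 1, 5 can only go here (every other open cell in that row sees a 5).
R2C7 = 3: row 2 has {1,2,4,6,8}; col 7 has {2,4,5,7,9}; box has {2,5,6} → only 3 remains.
R8C8 = 3: in column 8, 3 can only go here (every other open cell in that column sees a 3).
R8C2 = 1: in row 8, 1 can only go here (every other open cell in that row sees a 1).
R1C8 = 1: in row 1, 1 can only go here (every other open cell in that row sees a 1).
R3C7 = 8: row 3 has {2,4,5,6}; col 7 has {2,3,4,5,7,9}; box has {1,2,3,5,6} → only 8 remains.

8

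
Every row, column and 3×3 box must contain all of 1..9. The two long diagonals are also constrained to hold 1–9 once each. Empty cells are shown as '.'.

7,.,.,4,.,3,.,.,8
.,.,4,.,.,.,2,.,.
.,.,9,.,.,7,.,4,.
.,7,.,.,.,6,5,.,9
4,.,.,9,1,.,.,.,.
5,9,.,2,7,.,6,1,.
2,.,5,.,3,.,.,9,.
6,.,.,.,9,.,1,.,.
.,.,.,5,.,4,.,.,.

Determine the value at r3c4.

r1c7 = 9 (sole candidate).
r3c7 = 3 (sole candidate).
r6c6 = 8 (sole candidate).
r7c6 = 1 (sole candidate).
r7c7 = 4 (sole candidate).
r8c2 = 4 (sole candidate).
r8c6 = 2 (sole candidate).
r9c1 = 9 (sole candidate).
r2c8 = 7 (sole candidate).
r4c4 = 3 (sole candidate).
r4c5 = 4 (sole candidate).
r5c6 = 5 (sole candidate).
r6c3 = 3 (sole candidate).
r6c9 = 4 (sole candidate).
r7c2 = 8 (sole candidate).
r8c3 = 7 (sole candidate).
r8c4 = 8 (sole candidate).
r8c8 = 5 (sole candidate).
r8c9 = 3 (sole candidate).
r9c3 = 1 (sole candidate).
r9c5 = 6 (sole candidate).
r9c9 = 2 (sole candidate).
r1c8 = 6 (sole candidate).
r2c2 = 6 (sole candidate).
r2c4 = 1 (sole candidate).
r2c6 = 9 (sole candidate).
r2c9 = 5 (sole candidate).
r3c4 = 6: row 3 has {3,4,7,9}; col 4 has {1,2,3,4,5,8,9}; box has {1,3,4,7,9} → only 6 remains.

6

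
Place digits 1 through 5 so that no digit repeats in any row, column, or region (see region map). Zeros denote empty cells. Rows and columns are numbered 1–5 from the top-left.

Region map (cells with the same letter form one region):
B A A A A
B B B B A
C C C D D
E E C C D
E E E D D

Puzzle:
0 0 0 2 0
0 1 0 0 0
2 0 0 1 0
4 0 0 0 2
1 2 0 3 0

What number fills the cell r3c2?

4

r4c4 = 5 (sole candidate).
r5c3 = 5 (sole candidate).
r5c5 = 4 (sole candidate).
r2c4 = 4 (sole candidate).
r3c5 = 5 (sole candidate).
r4c2 = 3 (sole candidate).
r4c3 = 1 (sole candidate).
r2c5 = 3 (sole candidate).
r3c2 = 4: row 3 has {1,2,5}; col 2 has {1,2,3}; region has {1,2,5} → only 4 remains.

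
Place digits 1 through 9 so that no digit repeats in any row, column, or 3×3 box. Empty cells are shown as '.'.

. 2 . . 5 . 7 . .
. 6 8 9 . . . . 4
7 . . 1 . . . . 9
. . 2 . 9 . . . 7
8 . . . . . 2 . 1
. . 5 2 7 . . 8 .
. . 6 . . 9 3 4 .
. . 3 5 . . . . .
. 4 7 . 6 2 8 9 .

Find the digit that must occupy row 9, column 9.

row 3, column 3 = 4: row 3 has {1,7,9}; col 3 has {2,3,5,6,7,8}; box has {2,6,7,8} → only 4 remains.
row 5, column 3 = 9: row 5 has {1,2,8}; col 3 has {2,3,4,5,6,7,8}; box has {2,5,8} → only 9 remains.
row 9, column 4 = 3: row 9 has {2,4,6,7,8,9}; col 4 has {1,2,5,9}; box has {2,5,6,9} → only 3 remains.
row 9, column 9 = 5: row 9 has {2,3,4,6,7,8,9}; col 9 has {1,4,7,9}; box has {3,4,8,9} → only 5 remains.

5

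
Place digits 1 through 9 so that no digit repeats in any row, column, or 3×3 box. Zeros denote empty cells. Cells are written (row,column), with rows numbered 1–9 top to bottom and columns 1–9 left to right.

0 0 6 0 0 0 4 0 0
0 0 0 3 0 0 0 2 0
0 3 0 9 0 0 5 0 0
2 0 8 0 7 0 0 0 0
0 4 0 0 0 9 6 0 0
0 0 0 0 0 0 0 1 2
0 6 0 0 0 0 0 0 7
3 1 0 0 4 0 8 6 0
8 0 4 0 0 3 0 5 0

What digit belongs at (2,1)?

(8,9) = 9 (sole candidate).
(9,9) = 1 (sole candidate).
(9,7) = 2 (sole candidate).
(7,7) = 3 (sole candidate).
(7,8) = 4 (sole candidate).
(4,7) = 9 (sole candidate).
(4,8) = 3 (sole candidate).
(6,7) = 7 (sole candidate).
(2,7) = 1 (sole candidate).
(4,2) = 5 (sole candidate).
(4,9) = 4 (sole candidate).
(5,8) = 8 (sole candidate).
(5,9) = 5 (sole candidate).
(6,2) = 9 (sole candidate).
(6,3) = 3 (sole candidate).
(9,2) = 7 (sole candidate).
(9,4) = 6 (sole candidate).
(9,5) = 9 (sole candidate).
(2,2) = 8 (sole candidate).
(2,9) = 6 (sole candidate).
(3,8) = 7 (sole candidate).
(3,9) = 8 (sole candidate).
(4,4) = 1 (sole candidate).
(4,6) = 6 (sole candidate).
(5,4) = 2 (sole candidate).
(5,5) = 3 (sole candidate).
(6,1) = 6 (sole candidate).
(1,2) = 2 (sole candidate).
(1,8) = 9 (sole candidate).
(1,9) = 3 (sole candidate).
(2,5) = 5 (sole candidate).
(3,3) = 1 (sole candidate).
(5,3) = 7 (sole candidate).
(6,5) = 8 (sole candidate).
(1,5) = 1 (sole candidate).
(2,3) = 9 (sole candidate).
(3,1) = 4 (sole candidate).
(3,6) = 2 (sole candidate).
(5,1) = 1 (sole candidate).
(7,5) = 2 (sole candidate).
(2,1) = 7: row 2 has {1,2,3,5,6,8,9}; col 1 has {1,2,3,4,6,8}; box has {1,2,3,4,6,8,9} → only 7 remains.

7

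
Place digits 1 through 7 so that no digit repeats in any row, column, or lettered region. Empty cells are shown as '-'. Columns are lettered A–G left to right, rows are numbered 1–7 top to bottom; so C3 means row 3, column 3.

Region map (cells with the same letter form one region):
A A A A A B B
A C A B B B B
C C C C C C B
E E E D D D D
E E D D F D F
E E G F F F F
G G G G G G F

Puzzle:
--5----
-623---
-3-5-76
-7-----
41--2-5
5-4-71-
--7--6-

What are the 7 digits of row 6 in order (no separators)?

5246713

B1 = 4: row 1 has {5}; col 2 has {1,3,6,7}; region has {2,5} → only 4 remains.
F1 = 2: row 1 has {4,5}; col 6 has {1,6,7}; region has {3,6} → only 2 remains.
C3 = 1: row 3 has {3,5,6,7}; col 3 has {2,4,5,7}; region has {3,5,6,7} → only 1 remains.
E3 = 4: row 3 has {1,3,5,6,7}; col 5 has {2,7}; region has {1,3,5,6,7} → only 4 remains.
F5 = 3: row 5 has {1,2,4,5}; col 6 has {1,2,6,7}; region has {} → only 3 remains.
B6 = 2: row 6 has {1,4,5,7}; col 2 has {1,3,4,6,7}; region has {1,4,5,7} → only 2 remains.
D6 = 6: row 6 has {1,2,4,5,7}; col 4 has {3,5}; region has {1,2,5,7} → only 6 remains.
G6 = 3: row 6 has {1,2,4,5,6,7}; col 7 has {5,6}; region has {1,2,5,6,7} → only 3 remains.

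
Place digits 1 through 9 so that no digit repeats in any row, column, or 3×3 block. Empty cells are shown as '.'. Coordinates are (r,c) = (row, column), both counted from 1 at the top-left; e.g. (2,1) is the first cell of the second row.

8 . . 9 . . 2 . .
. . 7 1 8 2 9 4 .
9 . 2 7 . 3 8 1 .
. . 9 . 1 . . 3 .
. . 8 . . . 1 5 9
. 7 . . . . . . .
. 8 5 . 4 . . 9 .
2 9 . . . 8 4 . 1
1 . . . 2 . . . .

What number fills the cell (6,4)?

8

(6,7) = 6 (sole candidate).
(4,7) = 7 (sole candidate).
(7,7) = 3 (sole candidate).
(9,7) = 5 (sole candidate).
(7,4) = 6 (sole candidate).
(9,4) = 3 (sole candidate).
(7,1) = 7 (sole candidate).
(7,6) = 1 (sole candidate).
(7,9) = 2 (sole candidate).
(8,4) = 5 (sole candidate).
(8,5) = 7 (sole candidate).
(8,8) = 6 (sole candidate).
(9,6) = 9 (sole candidate).
(1,8) = 7 (sole candidate).
(8,3) = 3 (sole candidate).
(9,8) = 8 (sole candidate).
(9,9) = 7 (sole candidate).
(6,8) = 2 (sole candidate).
(3,2) = 4 (hidden single in row 3).
(9,2) = 6 (sole candidate).
(9,3) = 4 (sole candidate).
(6,3) = 1 (sole candidate).
(1,3) = 6 (sole candidate).
(1,5) = 5 (sole candidate).
(1,6) = 4 (sole candidate).
(1,9) = 3 (sole candidate).
(3,5) = 6 (sole candidate).
(3,9) = 5 (sole candidate).
(5,5) = 3 (sole candidate).
(6,5) = 9 (sole candidate).
(6,6) = 5 (sole candidate).
(1,2) = 1 (sole candidate).
(2,9) = 6 (sole candidate).
(4,6) = 6 (sole candidate).
(5,2) = 2 (sole candidate).
(5,4) = 4 (sole candidate).
(5,6) = 7 (sole candidate).
(6,4) = 8: row 6 has {1,2,5,6,7,9}; col 4 has {1,3,4,5,6,7,9}; box has {1,3,4,5,6,7,9} → only 8 remains.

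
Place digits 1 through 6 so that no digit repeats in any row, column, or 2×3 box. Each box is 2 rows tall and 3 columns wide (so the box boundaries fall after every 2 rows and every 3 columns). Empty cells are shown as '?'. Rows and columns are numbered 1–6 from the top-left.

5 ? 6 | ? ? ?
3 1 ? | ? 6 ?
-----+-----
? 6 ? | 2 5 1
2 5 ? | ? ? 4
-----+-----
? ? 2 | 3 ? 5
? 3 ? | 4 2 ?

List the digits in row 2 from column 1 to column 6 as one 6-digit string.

r1c4 = 1 (sole candidate).
r2c3 = 4: row 2 has {1,3,6}; col 3 has {2,6}; box has {1,3,5,6} → only 4 remains.
r2c4 = 5: row 2 has {1,3,4,6}; col 4 has {1,2,3,4}; box has {1,6} → only 5 remains.
r2c6 = 2: row 2 has {1,3,4,5,6}; col 6 has {1,4,5}; box has {1,5,6} → only 2 remains.

314562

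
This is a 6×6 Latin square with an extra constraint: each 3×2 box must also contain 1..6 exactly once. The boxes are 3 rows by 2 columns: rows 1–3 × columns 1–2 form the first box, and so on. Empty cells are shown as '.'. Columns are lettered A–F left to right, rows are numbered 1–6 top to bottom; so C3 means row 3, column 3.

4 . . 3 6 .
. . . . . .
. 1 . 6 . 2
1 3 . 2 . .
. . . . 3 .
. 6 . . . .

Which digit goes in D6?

A2 = 6: in row 2, 6 can only go here (every other open cell in that row sees a 6).
F2 = 3: in row 2, 3 can only go here (every other open cell in that row sees a 3).
A3 = 3: in row 3, 3 can only go here (every other open cell in that row sees a 3).
C6 = 3: in row 6, 3 can only go here (every other open cell in that row sees a 3).
B5 = 4: in column 2, 4 can only go here (every other open cell in that column sees a 4).
A5 = 2: in row 5, 2 can only go here (every other open cell in that row sees a 2).
A6 = 5: row 6 has {3,6}; col 1 has {1,2,3,4,6}; box has {1,2,3,4,6} → only 5 remains.
E6 = 2: in row 6, 2 can only go here (every other open cell in that row sees a 2).
E2 = 1: in column 5, 1 can only go here (every other open cell in that column sees a 1).
F1 = 5: row 1 has {3,4,6}; col 6 has {2,3}; box has {1,2,3,6} → only 5 remains.
E3 = 4: row 3 has {1,2,3,6}; col 5 has {1,2,3,6}; box has {1,2,3,5,6} → only 4 remains.
E4 = 5: row 4 has {1,2,3}; col 5 has {1,2,3,4,6}; box has {2,3} → only 5 remains.
B1 = 2: row 1 has {3,4,5,6}; col 2 has {1,3,4,6}; box has {1,3,4,6} → only 2 remains.
C1 = 1: row 1 has {2,3,4,5,6}; col 3 has {3}; box has {3,6} → only 1 remains.
B2 = 5: row 2 has {1,3,6}; col 2 has {1,2,3,4,6}; box has {1,2,3,4,6} → only 5 remains.
D2 = 4: row 2 has {1,3,5,6}; col 4 has {2,3,6}; box has {1,3,6} → only 4 remains.
C3 = 5: row 3 has {1,2,3,4,6}; col 3 has {1,3}; box has {1,3,4,6} → only 5 remains.
C5 = 6: row 5 has {2,3,4}; col 3 has {1,3,5}; box has {2,3} → only 6 remains.
F5 = 1: row 5 has {2,3,4,6}; col 6 has {2,3,5}; box has {2,3,5} → only 1 remains.
D6 = 1: row 6 has {2,3,5,6}; col 4 has {2,3,4,6}; box has {2,3,6} → only 1 remains.

1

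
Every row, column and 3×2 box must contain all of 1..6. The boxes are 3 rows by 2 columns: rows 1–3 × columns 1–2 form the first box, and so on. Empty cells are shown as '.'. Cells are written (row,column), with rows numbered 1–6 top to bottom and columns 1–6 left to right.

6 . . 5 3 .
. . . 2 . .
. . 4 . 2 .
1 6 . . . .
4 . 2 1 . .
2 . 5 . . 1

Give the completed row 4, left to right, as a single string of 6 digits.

163452

(1,3) = 1 (sole candidate).
(1,6) = 4 (sole candidate).
(4,3) = 3: row 4 has {1,6}; col 3 has {1,2,4,5}; box has {1,2,5} → only 3 remains.
(4,4) = 4: row 4 has {1,3,6}; col 4 has {1,2,5}; box has {1,2,3,5} → only 4 remains.
(4,5) = 5: row 4 has {1,3,4,6}; col 5 has {2,3}; box has {1} → only 5 remains.
(4,6) = 2: row 4 has {1,3,4,5,6}; col 6 has {1,4}; box has {1,5} → only 2 remains.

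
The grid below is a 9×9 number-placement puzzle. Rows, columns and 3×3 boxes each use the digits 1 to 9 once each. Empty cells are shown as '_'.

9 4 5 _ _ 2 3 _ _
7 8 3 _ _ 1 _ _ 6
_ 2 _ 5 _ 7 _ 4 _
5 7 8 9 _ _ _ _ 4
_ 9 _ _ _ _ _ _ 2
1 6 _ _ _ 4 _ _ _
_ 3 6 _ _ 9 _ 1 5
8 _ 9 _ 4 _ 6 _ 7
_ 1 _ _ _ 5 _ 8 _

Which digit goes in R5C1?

R1C8 = 7 (sole candidate).
R2C4 = 4 (sole candidate).
R2C5 = 9 (sole candidate).
R3C1 = 6 (sole candidate).
R3C3 = 1 (sole candidate).
R4C7 = 1 (sole candidate).
R5C3 = 4 (sole candidate).
R6C3 = 2 (sole candidate).
R8C2 = 5 (sole candidate).
R8C6 = 3 (sole candidate).
R8C8 = 2 (sole candidate).
R9C3 = 7 (sole candidate).
R2C8 = 5 (sole candidate).
R4C6 = 6 (sole candidate).
R4C8 = 3 (sole candidate).
R5C1 = 3: row 5 has {2,4,9}; col 1 has {1,5,6,7,8,9}; box has {1,2,4,5,6,7,8,9} → only 3 remains.

3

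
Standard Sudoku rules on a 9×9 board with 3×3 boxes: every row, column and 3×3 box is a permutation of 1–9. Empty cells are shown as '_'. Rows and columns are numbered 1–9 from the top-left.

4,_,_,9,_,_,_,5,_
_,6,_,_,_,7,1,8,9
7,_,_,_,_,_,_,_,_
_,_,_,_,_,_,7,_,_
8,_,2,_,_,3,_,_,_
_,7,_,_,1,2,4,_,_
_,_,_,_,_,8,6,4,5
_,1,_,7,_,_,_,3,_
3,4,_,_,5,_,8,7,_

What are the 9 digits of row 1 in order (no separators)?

row 8, column 9 = 2: row 8 has {1,3,7}; col 9 has {5,9}; box has {3,4,5,6,7,8} → only 2 remains.
row 9, column 9 = 1: row 9 has {3,4,5,7,8}; col 9 has {2,5,9}; box has {2,3,4,5,6,7,8} → only 1 remains.
row 5, column 9 = 6: row 5 has {2,3,8}; col 9 has {1,2,5,9}; box has {4,7} → only 6 remains.
row 6, column 8 = 9: row 6 has {1,2,4,7}; col 8 has {3,4,5,7,8}; box has {4,6,7} → only 9 remains.
row 8, column 7 = 9: row 8 has {1,2,3,7}; col 7 has {1,4,6,7,8}; box has {1,2,3,4,5,6,7,8} → only 9 remains.
row 5, column 7 = 5: row 5 has {2,3,6,8}; col 7 has {1,4,6,7,8,9}; box has {4,6,7,9} → only 5 remains.
row 5, column 8 = 1: row 5 has {2,3,5,6,8}; col 8 has {3,4,5,7,8,9}; box has {4,5,6,7,9} → only 1 remains.
row 4, column 8 = 2: row 4 has {7}; col 8 has {1,3,4,5,7,8,9}; box has {1,4,5,6,7,9} → only 2 remains.
row 5, column 2 = 9: row 5 has {1,2,3,5,6,8}; col 2 has {1,4,6,7}; box has {2,7,8} → only 9 remains.
row 5, column 4 = 4: row 5 has {1,2,3,5,6,8,9}; col 4 has {7,9}; box has {1,2,3} → only 4 remains.
row 5, column 5 = 7: row 5 has {1,2,3,4,5,6,8,9}; col 5 has {1,5}; box has {1,2,3,4} → only 7 remains.
row 7, column 2 = 2: row 7 has {4,5,6,8}; col 2 has {1,4,6,7,9}; box has {1,3,4} → only 2 remains.
row 3, column 8 = 6: row 3 has {7}; col 8 has {1,2,3,4,5,7,8,9}; box has {1,5,8,9} → only 6 remains.
row 7, column 1 = 9: row 7 has {2,4,5,6,8}; col 1 has {3,4,7,8}; box has {1,2,3,4} → only 9 remains.
row 7, column 3 = 7: row 7 has {2,4,5,6,8,9}; col 3 has {2}; box has {1,2,3,4,9} → only 7 remains.
row 7, column 5 = 3: row 7 has {2,4,5,6,7,8,9}; col 5 has {1,5,7}; box has {5,7,8} → only 3 remains.
row 9, column 3 = 6: row 9 has {1,3,4,5,7,8}; col 3 has {2,7}; box has {1,2,3,4,7,9} → only 6 remains.
row 9, column 4 = 2: row 9 has {1,3,4,5,6,7,8}; col 4 has {4,7,9}; box has {3,5,7,8} → only 2 remains.
row 9, column 6 = 9: row 9 has {1,2,3,4,5,6,7,8}; col 6 has {2,3,7,8}; box has {2,3,5,7,8} → only 9 remains.
row 7, column 4 = 1: row 7 has {2,3,4,5,6,7,8,9}; col 4 has {2,4,7,9}; box has {2,3,5,7,8,9} → only 1 remains.
row 8, column 1 = 5: row 8 has {1,2,3,7,9}; col 1 has {3,4,7,8,9}; box has {1,2,3,4,6,7,9} → only 5 remains.
row 8, column 3 = 8: row 8 has {1,2,3,5,7,9}; col 3 has {2,6,7}; box has {1,2,3,4,5,6,7,9} → only 8 remains.
row 2, column 1 = 2: row 2 has {1,6,7,8,9}; col 1 has {3,4,5,7,8,9}; box has {4,6,7} → only 2 remains.
row 2, column 5 = 4: row 2 has {1,2,6,7,8,9}; col 5 has {1,3,5,7}; box has {7,9} → only 4 remains.
row 6, column 1 = 6: row 6 has {1,2,4,7,9}; col 1 has {2,3,4,5,7,8,9}; box has {2,7,8,9} → only 6 remains.
row 8, column 5 = 6: row 8 has {1,2,3,5,7,8,9}; col 5 has {1,3,4,5,7}; box has {1,2,3,5,7,8,9} → only 6 remains.
row 8, column 6 = 4: row 8 has {1,2,3,5,6,7,8,9}; col 6 has {2,3,7,8,9}; box has {1,2,3,5,6,7,8,9} → only 4 remains.
row 4, column 1 = 1: row 4 has {2,7}; col 1 has {2,3,4,5,6,7,8,9}; box has {2,6,7,8,9} → only 1 remains.
row 1, column 6 = 6: in row 1, 6 can only go here (every other open cell in that row sees a 6).
row 1, column 9 = 7: in row 1, 7 can only go here (every other open cell in that row sees a 7).
row 4, column 6 = 5: row 4 has {1,2,7}; col 6 has {2,3,4,6,7,8,9}; box has {1,2,3,4,7} → only 5 remains.
row 6, column 4 = 8: row 6 has {1,2,4,6,7,9}; col 4 has {1,2,4,7,9}; box has {1,2,3,4,5,7} → only 8 remains.
row 6, column 9 = 3: row 6 has {1,2,4,6,7,8,9}; col 9 has {1,2,5,6,7,9}; box has {1,2,4,5,6,7,9} → only 3 remains.
row 3, column 6 = 1: row 3 has {6,7}; col 6 has {2,3,4,5,6,7,8,9}; box has {4,6,7,9} → only 1 remains.
row 3, column 9 = 4: row 3 has {1,6,7}; col 9 has {1,2,3,5,6,7,9}; box has {1,5,6,7,8,9} → only 4 remains.
row 4, column 2 = 3: row 4 has {1,2,5,7}; col 2 has {1,2,4,6,7,9}; box has {1,2,6,7,8,9} → only 3 remains.
row 4, column 3 = 4: row 4 has {1,2,3,5,7}; col 3 has {2,6,7,8}; box has {1,2,3,6,7,8,9} → only 4 remains.
row 4, column 4 = 6: row 4 has {1,2,3,4,5,7}; col 4 has {1,2,4,7,8,9}; box has {1,2,3,4,5,7,8} → only 6 remains.
row 4, column 5 = 9: row 4 has {1,2,3,4,5,6,7}; col 5 has {1,3,4,5,6,7}; box has {1,2,3,4,5,6,7,8} → only 9 remains.
row 4, column 9 = 8: row 4 has {1,2,3,4,5,6,7,9}; col 9 has {1,2,3,4,5,6,7,9}; box has {1,2,3,4,5,6,7,9} → only 8 remains.
row 6, column 3 = 5: row 6 has {1,2,3,4,6,7,8,9}; col 3 has {2,4,6,7,8}; box has {1,2,3,4,6,7,8,9} → only 5 remains.
row 1, column 2 = 8: row 1 has {4,5,6,7,9}; col 2 has {1,2,3,4,6,7,9}; box has {2,4,6,7} → only 8 remains.
row 1, column 5 = 2: row 1 has {4,5,6,7,8,9}; col 5 has {1,3,4,5,6,7,9}; box has {1,4,6,7,9} → only 2 remains.
row 1, column 7 = 3: row 1 has {2,4,5,6,7,8,9}; col 7 has {1,4,5,6,7,8,9}; box has {1,4,5,6,7,8,9} → only 3 remains.
row 2, column 3 = 3: row 2 has {1,2,4,6,7,8,9}; col 3 has {2,4,5,6,7,8}; box has {2,4,6,7,8} → only 3 remains.
row 2, column 4 = 5: row 2 has {1,2,3,4,6,7,8,9}; col 4 has {1,2,4,6,7,8,9}; box has {1,2,4,6,7,9} → only 5 remains.
row 3, column 2 = 5: row 3 has {1,4,6,7}; col 2 has {1,2,3,4,6,7,8,9}; box has {2,3,4,6,7,8} → only 5 remains.
row 3, column 3 = 9: row 3 has {1,4,5,6,7}; col 3 has {2,3,4,5,6,7,8}; box has {2,3,4,5,6,7,8} → only 9 remains.
row 3, column 4 = 3: row 3 has {1,4,5,6,7,9}; col 4 has {1,2,4,5,6,7,8,9}; box has {1,2,4,5,6,7,9} → only 3 remains.
row 3, column 5 = 8: row 3 has {1,3,4,5,6,7,9}; col 5 has {1,2,3,4,5,6,7,9}; box has {1,2,3,4,5,6,7,9} → only 8 remains.
row 3, column 7 = 2: row 3 has {1,3,4,5,6,7,8,9}; col 7 has {1,3,4,5,6,7,8,9}; box has {1,3,4,5,6,7,8,9} → only 2 remains.
row 1, column 3 = 1: row 1 has {2,3,4,5,6,7,8,9}; col 3 has {2,3,4,5,6,7,8,9}; box has {2,3,4,5,6,7,8,9} → only 1 remains.

481926357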